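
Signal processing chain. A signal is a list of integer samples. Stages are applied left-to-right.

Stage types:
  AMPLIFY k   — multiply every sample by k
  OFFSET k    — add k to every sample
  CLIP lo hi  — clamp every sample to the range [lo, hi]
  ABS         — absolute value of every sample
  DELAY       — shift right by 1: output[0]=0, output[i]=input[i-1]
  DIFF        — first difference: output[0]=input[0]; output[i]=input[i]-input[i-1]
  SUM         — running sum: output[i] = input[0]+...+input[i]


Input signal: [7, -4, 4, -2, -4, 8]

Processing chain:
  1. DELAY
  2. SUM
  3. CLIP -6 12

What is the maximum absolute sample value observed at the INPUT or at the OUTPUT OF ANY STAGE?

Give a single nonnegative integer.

Input: [7, -4, 4, -2, -4, 8] (max |s|=8)
Stage 1 (DELAY): [0, 7, -4, 4, -2, -4] = [0, 7, -4, 4, -2, -4] -> [0, 7, -4, 4, -2, -4] (max |s|=7)
Stage 2 (SUM): sum[0..0]=0, sum[0..1]=7, sum[0..2]=3, sum[0..3]=7, sum[0..4]=5, sum[0..5]=1 -> [0, 7, 3, 7, 5, 1] (max |s|=7)
Stage 3 (CLIP -6 12): clip(0,-6,12)=0, clip(7,-6,12)=7, clip(3,-6,12)=3, clip(7,-6,12)=7, clip(5,-6,12)=5, clip(1,-6,12)=1 -> [0, 7, 3, 7, 5, 1] (max |s|=7)
Overall max amplitude: 8

Answer: 8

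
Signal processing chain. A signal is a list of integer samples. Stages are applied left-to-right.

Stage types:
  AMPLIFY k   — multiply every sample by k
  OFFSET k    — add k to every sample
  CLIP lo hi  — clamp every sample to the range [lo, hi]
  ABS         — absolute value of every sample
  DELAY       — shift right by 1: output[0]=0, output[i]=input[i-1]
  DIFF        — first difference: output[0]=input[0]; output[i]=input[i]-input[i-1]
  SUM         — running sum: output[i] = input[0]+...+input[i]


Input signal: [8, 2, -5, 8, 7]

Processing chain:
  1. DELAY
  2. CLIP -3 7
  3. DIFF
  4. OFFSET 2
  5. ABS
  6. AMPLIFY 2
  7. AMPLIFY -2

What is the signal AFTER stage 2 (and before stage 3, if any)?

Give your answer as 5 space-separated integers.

Answer: 0 7 2 -3 7

Derivation:
Input: [8, 2, -5, 8, 7]
Stage 1 (DELAY): [0, 8, 2, -5, 8] = [0, 8, 2, -5, 8] -> [0, 8, 2, -5, 8]
Stage 2 (CLIP -3 7): clip(0,-3,7)=0, clip(8,-3,7)=7, clip(2,-3,7)=2, clip(-5,-3,7)=-3, clip(8,-3,7)=7 -> [0, 7, 2, -3, 7]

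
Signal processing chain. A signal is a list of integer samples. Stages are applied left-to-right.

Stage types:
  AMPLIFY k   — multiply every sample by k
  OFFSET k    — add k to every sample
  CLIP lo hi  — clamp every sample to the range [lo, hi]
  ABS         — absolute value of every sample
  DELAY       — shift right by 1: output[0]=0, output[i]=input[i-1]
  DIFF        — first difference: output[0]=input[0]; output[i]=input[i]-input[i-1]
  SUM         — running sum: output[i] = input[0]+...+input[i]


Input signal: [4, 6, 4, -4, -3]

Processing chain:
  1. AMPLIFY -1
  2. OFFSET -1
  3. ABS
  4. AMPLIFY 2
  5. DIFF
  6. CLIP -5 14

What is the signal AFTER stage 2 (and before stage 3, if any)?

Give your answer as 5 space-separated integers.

Input: [4, 6, 4, -4, -3]
Stage 1 (AMPLIFY -1): 4*-1=-4, 6*-1=-6, 4*-1=-4, -4*-1=4, -3*-1=3 -> [-4, -6, -4, 4, 3]
Stage 2 (OFFSET -1): -4+-1=-5, -6+-1=-7, -4+-1=-5, 4+-1=3, 3+-1=2 -> [-5, -7, -5, 3, 2]

Answer: -5 -7 -5 3 2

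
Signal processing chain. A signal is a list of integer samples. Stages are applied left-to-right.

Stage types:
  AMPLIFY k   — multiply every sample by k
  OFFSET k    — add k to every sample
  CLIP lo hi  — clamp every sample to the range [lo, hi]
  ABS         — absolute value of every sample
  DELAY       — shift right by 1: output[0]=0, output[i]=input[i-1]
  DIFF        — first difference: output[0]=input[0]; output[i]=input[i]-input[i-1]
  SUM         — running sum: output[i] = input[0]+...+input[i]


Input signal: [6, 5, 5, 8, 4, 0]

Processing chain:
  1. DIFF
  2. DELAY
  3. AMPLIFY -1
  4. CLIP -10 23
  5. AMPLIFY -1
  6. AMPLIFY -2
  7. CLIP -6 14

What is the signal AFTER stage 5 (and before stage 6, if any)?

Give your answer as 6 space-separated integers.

Input: [6, 5, 5, 8, 4, 0]
Stage 1 (DIFF): s[0]=6, 5-6=-1, 5-5=0, 8-5=3, 4-8=-4, 0-4=-4 -> [6, -1, 0, 3, -4, -4]
Stage 2 (DELAY): [0, 6, -1, 0, 3, -4] = [0, 6, -1, 0, 3, -4] -> [0, 6, -1, 0, 3, -4]
Stage 3 (AMPLIFY -1): 0*-1=0, 6*-1=-6, -1*-1=1, 0*-1=0, 3*-1=-3, -4*-1=4 -> [0, -6, 1, 0, -3, 4]
Stage 4 (CLIP -10 23): clip(0,-10,23)=0, clip(-6,-10,23)=-6, clip(1,-10,23)=1, clip(0,-10,23)=0, clip(-3,-10,23)=-3, clip(4,-10,23)=4 -> [0, -6, 1, 0, -3, 4]
Stage 5 (AMPLIFY -1): 0*-1=0, -6*-1=6, 1*-1=-1, 0*-1=0, -3*-1=3, 4*-1=-4 -> [0, 6, -1, 0, 3, -4]

Answer: 0 6 -1 0 3 -4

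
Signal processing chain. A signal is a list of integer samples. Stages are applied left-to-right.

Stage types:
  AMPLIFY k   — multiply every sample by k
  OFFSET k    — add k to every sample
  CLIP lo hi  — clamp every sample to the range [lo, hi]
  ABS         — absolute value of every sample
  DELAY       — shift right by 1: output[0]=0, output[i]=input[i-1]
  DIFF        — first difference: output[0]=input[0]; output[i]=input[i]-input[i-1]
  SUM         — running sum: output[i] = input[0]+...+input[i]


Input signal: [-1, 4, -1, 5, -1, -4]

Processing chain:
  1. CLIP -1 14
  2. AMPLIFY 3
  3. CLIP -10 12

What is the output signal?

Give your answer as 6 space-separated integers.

Input: [-1, 4, -1, 5, -1, -4]
Stage 1 (CLIP -1 14): clip(-1,-1,14)=-1, clip(4,-1,14)=4, clip(-1,-1,14)=-1, clip(5,-1,14)=5, clip(-1,-1,14)=-1, clip(-4,-1,14)=-1 -> [-1, 4, -1, 5, -1, -1]
Stage 2 (AMPLIFY 3): -1*3=-3, 4*3=12, -1*3=-3, 5*3=15, -1*3=-3, -1*3=-3 -> [-3, 12, -3, 15, -3, -3]
Stage 3 (CLIP -10 12): clip(-3,-10,12)=-3, clip(12,-10,12)=12, clip(-3,-10,12)=-3, clip(15,-10,12)=12, clip(-3,-10,12)=-3, clip(-3,-10,12)=-3 -> [-3, 12, -3, 12, -3, -3]

Answer: -3 12 -3 12 -3 -3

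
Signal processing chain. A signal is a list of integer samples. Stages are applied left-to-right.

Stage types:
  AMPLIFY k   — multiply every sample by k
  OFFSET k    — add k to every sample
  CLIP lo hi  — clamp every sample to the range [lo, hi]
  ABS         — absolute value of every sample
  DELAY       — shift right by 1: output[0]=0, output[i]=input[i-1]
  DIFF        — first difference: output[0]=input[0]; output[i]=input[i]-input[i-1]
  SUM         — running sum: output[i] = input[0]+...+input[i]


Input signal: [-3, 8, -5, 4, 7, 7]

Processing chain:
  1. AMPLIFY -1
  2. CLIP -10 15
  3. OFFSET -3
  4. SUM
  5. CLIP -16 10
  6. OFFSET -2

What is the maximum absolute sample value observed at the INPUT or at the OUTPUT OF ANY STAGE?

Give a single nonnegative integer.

Answer: 36

Derivation:
Input: [-3, 8, -5, 4, 7, 7] (max |s|=8)
Stage 1 (AMPLIFY -1): -3*-1=3, 8*-1=-8, -5*-1=5, 4*-1=-4, 7*-1=-7, 7*-1=-7 -> [3, -8, 5, -4, -7, -7] (max |s|=8)
Stage 2 (CLIP -10 15): clip(3,-10,15)=3, clip(-8,-10,15)=-8, clip(5,-10,15)=5, clip(-4,-10,15)=-4, clip(-7,-10,15)=-7, clip(-7,-10,15)=-7 -> [3, -8, 5, -4, -7, -7] (max |s|=8)
Stage 3 (OFFSET -3): 3+-3=0, -8+-3=-11, 5+-3=2, -4+-3=-7, -7+-3=-10, -7+-3=-10 -> [0, -11, 2, -7, -10, -10] (max |s|=11)
Stage 4 (SUM): sum[0..0]=0, sum[0..1]=-11, sum[0..2]=-9, sum[0..3]=-16, sum[0..4]=-26, sum[0..5]=-36 -> [0, -11, -9, -16, -26, -36] (max |s|=36)
Stage 5 (CLIP -16 10): clip(0,-16,10)=0, clip(-11,-16,10)=-11, clip(-9,-16,10)=-9, clip(-16,-16,10)=-16, clip(-26,-16,10)=-16, clip(-36,-16,10)=-16 -> [0, -11, -9, -16, -16, -16] (max |s|=16)
Stage 6 (OFFSET -2): 0+-2=-2, -11+-2=-13, -9+-2=-11, -16+-2=-18, -16+-2=-18, -16+-2=-18 -> [-2, -13, -11, -18, -18, -18] (max |s|=18)
Overall max amplitude: 36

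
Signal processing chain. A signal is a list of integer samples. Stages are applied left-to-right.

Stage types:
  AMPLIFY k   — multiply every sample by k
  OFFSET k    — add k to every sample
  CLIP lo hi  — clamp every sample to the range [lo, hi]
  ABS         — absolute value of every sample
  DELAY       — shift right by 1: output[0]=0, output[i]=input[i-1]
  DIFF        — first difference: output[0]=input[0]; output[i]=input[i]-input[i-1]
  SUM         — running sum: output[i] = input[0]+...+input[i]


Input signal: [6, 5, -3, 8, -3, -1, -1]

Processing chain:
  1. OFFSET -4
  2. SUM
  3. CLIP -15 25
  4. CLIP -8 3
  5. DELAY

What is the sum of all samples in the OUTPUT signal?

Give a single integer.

Answer: -14

Derivation:
Input: [6, 5, -3, 8, -3, -1, -1]
Stage 1 (OFFSET -4): 6+-4=2, 5+-4=1, -3+-4=-7, 8+-4=4, -3+-4=-7, -1+-4=-5, -1+-4=-5 -> [2, 1, -7, 4, -7, -5, -5]
Stage 2 (SUM): sum[0..0]=2, sum[0..1]=3, sum[0..2]=-4, sum[0..3]=0, sum[0..4]=-7, sum[0..5]=-12, sum[0..6]=-17 -> [2, 3, -4, 0, -7, -12, -17]
Stage 3 (CLIP -15 25): clip(2,-15,25)=2, clip(3,-15,25)=3, clip(-4,-15,25)=-4, clip(0,-15,25)=0, clip(-7,-15,25)=-7, clip(-12,-15,25)=-12, clip(-17,-15,25)=-15 -> [2, 3, -4, 0, -7, -12, -15]
Stage 4 (CLIP -8 3): clip(2,-8,3)=2, clip(3,-8,3)=3, clip(-4,-8,3)=-4, clip(0,-8,3)=0, clip(-7,-8,3)=-7, clip(-12,-8,3)=-8, clip(-15,-8,3)=-8 -> [2, 3, -4, 0, -7, -8, -8]
Stage 5 (DELAY): [0, 2, 3, -4, 0, -7, -8] = [0, 2, 3, -4, 0, -7, -8] -> [0, 2, 3, -4, 0, -7, -8]
Output sum: -14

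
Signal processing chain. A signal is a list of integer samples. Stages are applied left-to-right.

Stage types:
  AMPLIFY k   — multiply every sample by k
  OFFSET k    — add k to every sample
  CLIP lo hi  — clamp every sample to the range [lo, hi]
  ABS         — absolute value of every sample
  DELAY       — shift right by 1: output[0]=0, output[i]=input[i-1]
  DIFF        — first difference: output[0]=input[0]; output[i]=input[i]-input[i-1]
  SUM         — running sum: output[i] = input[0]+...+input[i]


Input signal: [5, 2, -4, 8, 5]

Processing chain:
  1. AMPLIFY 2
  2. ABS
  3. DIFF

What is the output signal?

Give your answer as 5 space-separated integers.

Answer: 10 -6 4 8 -6

Derivation:
Input: [5, 2, -4, 8, 5]
Stage 1 (AMPLIFY 2): 5*2=10, 2*2=4, -4*2=-8, 8*2=16, 5*2=10 -> [10, 4, -8, 16, 10]
Stage 2 (ABS): |10|=10, |4|=4, |-8|=8, |16|=16, |10|=10 -> [10, 4, 8, 16, 10]
Stage 3 (DIFF): s[0]=10, 4-10=-6, 8-4=4, 16-8=8, 10-16=-6 -> [10, -6, 4, 8, -6]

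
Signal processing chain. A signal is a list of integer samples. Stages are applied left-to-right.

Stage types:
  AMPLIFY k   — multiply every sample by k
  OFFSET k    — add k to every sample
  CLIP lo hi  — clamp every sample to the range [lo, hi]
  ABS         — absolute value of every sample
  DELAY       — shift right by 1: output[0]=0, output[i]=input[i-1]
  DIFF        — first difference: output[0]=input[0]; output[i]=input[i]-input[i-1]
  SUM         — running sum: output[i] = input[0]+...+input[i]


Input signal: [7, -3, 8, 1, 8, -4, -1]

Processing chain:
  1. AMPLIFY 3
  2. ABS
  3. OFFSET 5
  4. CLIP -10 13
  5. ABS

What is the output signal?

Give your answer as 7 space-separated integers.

Answer: 13 13 13 8 13 13 8

Derivation:
Input: [7, -3, 8, 1, 8, -4, -1]
Stage 1 (AMPLIFY 3): 7*3=21, -3*3=-9, 8*3=24, 1*3=3, 8*3=24, -4*3=-12, -1*3=-3 -> [21, -9, 24, 3, 24, -12, -3]
Stage 2 (ABS): |21|=21, |-9|=9, |24|=24, |3|=3, |24|=24, |-12|=12, |-3|=3 -> [21, 9, 24, 3, 24, 12, 3]
Stage 3 (OFFSET 5): 21+5=26, 9+5=14, 24+5=29, 3+5=8, 24+5=29, 12+5=17, 3+5=8 -> [26, 14, 29, 8, 29, 17, 8]
Stage 4 (CLIP -10 13): clip(26,-10,13)=13, clip(14,-10,13)=13, clip(29,-10,13)=13, clip(8,-10,13)=8, clip(29,-10,13)=13, clip(17,-10,13)=13, clip(8,-10,13)=8 -> [13, 13, 13, 8, 13, 13, 8]
Stage 5 (ABS): |13|=13, |13|=13, |13|=13, |8|=8, |13|=13, |13|=13, |8|=8 -> [13, 13, 13, 8, 13, 13, 8]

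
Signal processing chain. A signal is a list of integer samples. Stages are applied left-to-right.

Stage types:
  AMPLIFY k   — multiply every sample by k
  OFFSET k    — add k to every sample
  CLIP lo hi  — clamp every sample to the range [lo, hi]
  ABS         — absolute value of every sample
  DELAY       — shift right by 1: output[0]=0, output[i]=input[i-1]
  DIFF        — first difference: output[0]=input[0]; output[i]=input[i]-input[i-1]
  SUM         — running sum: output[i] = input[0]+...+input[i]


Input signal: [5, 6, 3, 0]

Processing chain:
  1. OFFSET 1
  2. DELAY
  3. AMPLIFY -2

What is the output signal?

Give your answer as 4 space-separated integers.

Input: [5, 6, 3, 0]
Stage 1 (OFFSET 1): 5+1=6, 6+1=7, 3+1=4, 0+1=1 -> [6, 7, 4, 1]
Stage 2 (DELAY): [0, 6, 7, 4] = [0, 6, 7, 4] -> [0, 6, 7, 4]
Stage 3 (AMPLIFY -2): 0*-2=0, 6*-2=-12, 7*-2=-14, 4*-2=-8 -> [0, -12, -14, -8]

Answer: 0 -12 -14 -8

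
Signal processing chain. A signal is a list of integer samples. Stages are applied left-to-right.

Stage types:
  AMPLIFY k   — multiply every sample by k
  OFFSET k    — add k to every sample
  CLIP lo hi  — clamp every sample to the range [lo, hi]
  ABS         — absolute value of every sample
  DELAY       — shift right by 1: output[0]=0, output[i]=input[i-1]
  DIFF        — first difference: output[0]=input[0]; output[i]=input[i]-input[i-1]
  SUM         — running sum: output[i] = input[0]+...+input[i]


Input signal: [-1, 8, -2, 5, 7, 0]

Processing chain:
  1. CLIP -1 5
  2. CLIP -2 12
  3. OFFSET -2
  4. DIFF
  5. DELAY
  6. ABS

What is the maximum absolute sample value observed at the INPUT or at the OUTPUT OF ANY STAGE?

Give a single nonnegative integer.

Input: [-1, 8, -2, 5, 7, 0] (max |s|=8)
Stage 1 (CLIP -1 5): clip(-1,-1,5)=-1, clip(8,-1,5)=5, clip(-2,-1,5)=-1, clip(5,-1,5)=5, clip(7,-1,5)=5, clip(0,-1,5)=0 -> [-1, 5, -1, 5, 5, 0] (max |s|=5)
Stage 2 (CLIP -2 12): clip(-1,-2,12)=-1, clip(5,-2,12)=5, clip(-1,-2,12)=-1, clip(5,-2,12)=5, clip(5,-2,12)=5, clip(0,-2,12)=0 -> [-1, 5, -1, 5, 5, 0] (max |s|=5)
Stage 3 (OFFSET -2): -1+-2=-3, 5+-2=3, -1+-2=-3, 5+-2=3, 5+-2=3, 0+-2=-2 -> [-3, 3, -3, 3, 3, -2] (max |s|=3)
Stage 4 (DIFF): s[0]=-3, 3--3=6, -3-3=-6, 3--3=6, 3-3=0, -2-3=-5 -> [-3, 6, -6, 6, 0, -5] (max |s|=6)
Stage 5 (DELAY): [0, -3, 6, -6, 6, 0] = [0, -3, 6, -6, 6, 0] -> [0, -3, 6, -6, 6, 0] (max |s|=6)
Stage 6 (ABS): |0|=0, |-3|=3, |6|=6, |-6|=6, |6|=6, |0|=0 -> [0, 3, 6, 6, 6, 0] (max |s|=6)
Overall max amplitude: 8

Answer: 8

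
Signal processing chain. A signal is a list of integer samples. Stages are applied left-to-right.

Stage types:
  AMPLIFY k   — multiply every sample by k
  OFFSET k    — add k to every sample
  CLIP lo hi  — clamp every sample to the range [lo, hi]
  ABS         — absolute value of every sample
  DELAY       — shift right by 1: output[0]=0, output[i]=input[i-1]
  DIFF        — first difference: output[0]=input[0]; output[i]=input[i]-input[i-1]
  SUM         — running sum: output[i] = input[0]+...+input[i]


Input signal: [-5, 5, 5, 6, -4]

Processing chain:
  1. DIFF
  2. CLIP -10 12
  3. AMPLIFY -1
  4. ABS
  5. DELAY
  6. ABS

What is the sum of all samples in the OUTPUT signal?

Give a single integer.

Input: [-5, 5, 5, 6, -4]
Stage 1 (DIFF): s[0]=-5, 5--5=10, 5-5=0, 6-5=1, -4-6=-10 -> [-5, 10, 0, 1, -10]
Stage 2 (CLIP -10 12): clip(-5,-10,12)=-5, clip(10,-10,12)=10, clip(0,-10,12)=0, clip(1,-10,12)=1, clip(-10,-10,12)=-10 -> [-5, 10, 0, 1, -10]
Stage 3 (AMPLIFY -1): -5*-1=5, 10*-1=-10, 0*-1=0, 1*-1=-1, -10*-1=10 -> [5, -10, 0, -1, 10]
Stage 4 (ABS): |5|=5, |-10|=10, |0|=0, |-1|=1, |10|=10 -> [5, 10, 0, 1, 10]
Stage 5 (DELAY): [0, 5, 10, 0, 1] = [0, 5, 10, 0, 1] -> [0, 5, 10, 0, 1]
Stage 6 (ABS): |0|=0, |5|=5, |10|=10, |0|=0, |1|=1 -> [0, 5, 10, 0, 1]
Output sum: 16

Answer: 16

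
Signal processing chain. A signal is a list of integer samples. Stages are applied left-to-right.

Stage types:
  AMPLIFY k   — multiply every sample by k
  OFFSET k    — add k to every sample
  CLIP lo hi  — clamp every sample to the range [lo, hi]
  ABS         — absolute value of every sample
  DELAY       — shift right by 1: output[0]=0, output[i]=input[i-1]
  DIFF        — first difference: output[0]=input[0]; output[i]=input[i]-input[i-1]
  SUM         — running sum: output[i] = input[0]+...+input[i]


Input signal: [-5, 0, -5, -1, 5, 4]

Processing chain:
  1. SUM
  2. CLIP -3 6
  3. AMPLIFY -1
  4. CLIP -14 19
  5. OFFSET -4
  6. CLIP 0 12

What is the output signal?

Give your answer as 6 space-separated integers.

Input: [-5, 0, -5, -1, 5, 4]
Stage 1 (SUM): sum[0..0]=-5, sum[0..1]=-5, sum[0..2]=-10, sum[0..3]=-11, sum[0..4]=-6, sum[0..5]=-2 -> [-5, -5, -10, -11, -6, -2]
Stage 2 (CLIP -3 6): clip(-5,-3,6)=-3, clip(-5,-3,6)=-3, clip(-10,-3,6)=-3, clip(-11,-3,6)=-3, clip(-6,-3,6)=-3, clip(-2,-3,6)=-2 -> [-3, -3, -3, -3, -3, -2]
Stage 3 (AMPLIFY -1): -3*-1=3, -3*-1=3, -3*-1=3, -3*-1=3, -3*-1=3, -2*-1=2 -> [3, 3, 3, 3, 3, 2]
Stage 4 (CLIP -14 19): clip(3,-14,19)=3, clip(3,-14,19)=3, clip(3,-14,19)=3, clip(3,-14,19)=3, clip(3,-14,19)=3, clip(2,-14,19)=2 -> [3, 3, 3, 3, 3, 2]
Stage 5 (OFFSET -4): 3+-4=-1, 3+-4=-1, 3+-4=-1, 3+-4=-1, 3+-4=-1, 2+-4=-2 -> [-1, -1, -1, -1, -1, -2]
Stage 6 (CLIP 0 12): clip(-1,0,12)=0, clip(-1,0,12)=0, clip(-1,0,12)=0, clip(-1,0,12)=0, clip(-1,0,12)=0, clip(-2,0,12)=0 -> [0, 0, 0, 0, 0, 0]

Answer: 0 0 0 0 0 0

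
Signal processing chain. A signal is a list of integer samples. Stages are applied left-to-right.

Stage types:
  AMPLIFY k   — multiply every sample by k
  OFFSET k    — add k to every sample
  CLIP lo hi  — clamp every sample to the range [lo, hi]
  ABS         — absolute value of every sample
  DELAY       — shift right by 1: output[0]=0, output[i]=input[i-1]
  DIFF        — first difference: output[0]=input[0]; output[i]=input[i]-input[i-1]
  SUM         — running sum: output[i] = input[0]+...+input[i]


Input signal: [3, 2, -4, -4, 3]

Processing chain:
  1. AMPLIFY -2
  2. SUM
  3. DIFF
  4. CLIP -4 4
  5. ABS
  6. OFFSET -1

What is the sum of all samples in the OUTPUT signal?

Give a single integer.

Answer: 15

Derivation:
Input: [3, 2, -4, -4, 3]
Stage 1 (AMPLIFY -2): 3*-2=-6, 2*-2=-4, -4*-2=8, -4*-2=8, 3*-2=-6 -> [-6, -4, 8, 8, -6]
Stage 2 (SUM): sum[0..0]=-6, sum[0..1]=-10, sum[0..2]=-2, sum[0..3]=6, sum[0..4]=0 -> [-6, -10, -2, 6, 0]
Stage 3 (DIFF): s[0]=-6, -10--6=-4, -2--10=8, 6--2=8, 0-6=-6 -> [-6, -4, 8, 8, -6]
Stage 4 (CLIP -4 4): clip(-6,-4,4)=-4, clip(-4,-4,4)=-4, clip(8,-4,4)=4, clip(8,-4,4)=4, clip(-6,-4,4)=-4 -> [-4, -4, 4, 4, -4]
Stage 5 (ABS): |-4|=4, |-4|=4, |4|=4, |4|=4, |-4|=4 -> [4, 4, 4, 4, 4]
Stage 6 (OFFSET -1): 4+-1=3, 4+-1=3, 4+-1=3, 4+-1=3, 4+-1=3 -> [3, 3, 3, 3, 3]
Output sum: 15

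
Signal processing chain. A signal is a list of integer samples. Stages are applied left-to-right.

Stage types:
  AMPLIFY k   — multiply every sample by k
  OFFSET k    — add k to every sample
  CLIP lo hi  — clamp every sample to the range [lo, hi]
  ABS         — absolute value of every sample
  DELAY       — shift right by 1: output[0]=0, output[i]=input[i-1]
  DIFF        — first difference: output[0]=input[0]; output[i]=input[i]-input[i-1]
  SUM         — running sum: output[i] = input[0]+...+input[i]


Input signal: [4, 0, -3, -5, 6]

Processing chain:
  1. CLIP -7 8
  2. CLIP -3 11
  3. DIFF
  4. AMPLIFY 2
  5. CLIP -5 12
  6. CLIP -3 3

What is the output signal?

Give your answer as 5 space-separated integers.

Answer: 3 -3 -3 0 3

Derivation:
Input: [4, 0, -3, -5, 6]
Stage 1 (CLIP -7 8): clip(4,-7,8)=4, clip(0,-7,8)=0, clip(-3,-7,8)=-3, clip(-5,-7,8)=-5, clip(6,-7,8)=6 -> [4, 0, -3, -5, 6]
Stage 2 (CLIP -3 11): clip(4,-3,11)=4, clip(0,-3,11)=0, clip(-3,-3,11)=-3, clip(-5,-3,11)=-3, clip(6,-3,11)=6 -> [4, 0, -3, -3, 6]
Stage 3 (DIFF): s[0]=4, 0-4=-4, -3-0=-3, -3--3=0, 6--3=9 -> [4, -4, -3, 0, 9]
Stage 4 (AMPLIFY 2): 4*2=8, -4*2=-8, -3*2=-6, 0*2=0, 9*2=18 -> [8, -8, -6, 0, 18]
Stage 5 (CLIP -5 12): clip(8,-5,12)=8, clip(-8,-5,12)=-5, clip(-6,-5,12)=-5, clip(0,-5,12)=0, clip(18,-5,12)=12 -> [8, -5, -5, 0, 12]
Stage 6 (CLIP -3 3): clip(8,-3,3)=3, clip(-5,-3,3)=-3, clip(-5,-3,3)=-3, clip(0,-3,3)=0, clip(12,-3,3)=3 -> [3, -3, -3, 0, 3]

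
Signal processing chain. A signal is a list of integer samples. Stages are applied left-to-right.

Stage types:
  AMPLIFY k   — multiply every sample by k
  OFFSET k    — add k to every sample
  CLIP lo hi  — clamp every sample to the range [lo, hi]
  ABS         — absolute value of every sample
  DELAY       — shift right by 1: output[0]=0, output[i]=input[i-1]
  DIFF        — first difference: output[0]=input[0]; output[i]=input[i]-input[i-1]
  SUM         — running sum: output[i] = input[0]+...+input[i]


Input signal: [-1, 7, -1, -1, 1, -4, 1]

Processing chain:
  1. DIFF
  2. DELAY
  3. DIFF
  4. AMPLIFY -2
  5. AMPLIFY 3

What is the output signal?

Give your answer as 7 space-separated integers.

Answer: 0 6 -54 96 -48 -12 42

Derivation:
Input: [-1, 7, -1, -1, 1, -4, 1]
Stage 1 (DIFF): s[0]=-1, 7--1=8, -1-7=-8, -1--1=0, 1--1=2, -4-1=-5, 1--4=5 -> [-1, 8, -8, 0, 2, -5, 5]
Stage 2 (DELAY): [0, -1, 8, -8, 0, 2, -5] = [0, -1, 8, -8, 0, 2, -5] -> [0, -1, 8, -8, 0, 2, -5]
Stage 3 (DIFF): s[0]=0, -1-0=-1, 8--1=9, -8-8=-16, 0--8=8, 2-0=2, -5-2=-7 -> [0, -1, 9, -16, 8, 2, -7]
Stage 4 (AMPLIFY -2): 0*-2=0, -1*-2=2, 9*-2=-18, -16*-2=32, 8*-2=-16, 2*-2=-4, -7*-2=14 -> [0, 2, -18, 32, -16, -4, 14]
Stage 5 (AMPLIFY 3): 0*3=0, 2*3=6, -18*3=-54, 32*3=96, -16*3=-48, -4*3=-12, 14*3=42 -> [0, 6, -54, 96, -48, -12, 42]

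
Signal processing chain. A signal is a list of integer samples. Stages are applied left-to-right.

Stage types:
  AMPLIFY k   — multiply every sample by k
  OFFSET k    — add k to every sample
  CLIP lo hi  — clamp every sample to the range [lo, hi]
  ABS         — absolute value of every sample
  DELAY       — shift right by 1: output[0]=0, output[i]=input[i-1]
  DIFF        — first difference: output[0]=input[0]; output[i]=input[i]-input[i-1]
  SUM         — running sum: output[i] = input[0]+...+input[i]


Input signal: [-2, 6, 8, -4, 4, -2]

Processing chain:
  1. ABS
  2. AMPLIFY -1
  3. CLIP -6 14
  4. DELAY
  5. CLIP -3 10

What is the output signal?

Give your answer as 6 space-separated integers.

Input: [-2, 6, 8, -4, 4, -2]
Stage 1 (ABS): |-2|=2, |6|=6, |8|=8, |-4|=4, |4|=4, |-2|=2 -> [2, 6, 8, 4, 4, 2]
Stage 2 (AMPLIFY -1): 2*-1=-2, 6*-1=-6, 8*-1=-8, 4*-1=-4, 4*-1=-4, 2*-1=-2 -> [-2, -6, -8, -4, -4, -2]
Stage 3 (CLIP -6 14): clip(-2,-6,14)=-2, clip(-6,-6,14)=-6, clip(-8,-6,14)=-6, clip(-4,-6,14)=-4, clip(-4,-6,14)=-4, clip(-2,-6,14)=-2 -> [-2, -6, -6, -4, -4, -2]
Stage 4 (DELAY): [0, -2, -6, -6, -4, -4] = [0, -2, -6, -6, -4, -4] -> [0, -2, -6, -6, -4, -4]
Stage 5 (CLIP -3 10): clip(0,-3,10)=0, clip(-2,-3,10)=-2, clip(-6,-3,10)=-3, clip(-6,-3,10)=-3, clip(-4,-3,10)=-3, clip(-4,-3,10)=-3 -> [0, -2, -3, -3, -3, -3]

Answer: 0 -2 -3 -3 -3 -3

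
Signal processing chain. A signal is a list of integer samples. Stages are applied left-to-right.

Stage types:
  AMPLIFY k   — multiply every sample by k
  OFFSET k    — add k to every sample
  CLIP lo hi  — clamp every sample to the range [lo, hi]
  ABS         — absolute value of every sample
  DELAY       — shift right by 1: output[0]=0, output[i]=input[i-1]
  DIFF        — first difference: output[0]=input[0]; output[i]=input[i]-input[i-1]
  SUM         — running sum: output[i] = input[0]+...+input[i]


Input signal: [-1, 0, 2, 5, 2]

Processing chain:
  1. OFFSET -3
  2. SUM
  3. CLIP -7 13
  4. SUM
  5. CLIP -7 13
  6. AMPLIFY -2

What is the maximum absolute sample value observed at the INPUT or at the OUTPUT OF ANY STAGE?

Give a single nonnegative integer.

Input: [-1, 0, 2, 5, 2] (max |s|=5)
Stage 1 (OFFSET -3): -1+-3=-4, 0+-3=-3, 2+-3=-1, 5+-3=2, 2+-3=-1 -> [-4, -3, -1, 2, -1] (max |s|=4)
Stage 2 (SUM): sum[0..0]=-4, sum[0..1]=-7, sum[0..2]=-8, sum[0..3]=-6, sum[0..4]=-7 -> [-4, -7, -8, -6, -7] (max |s|=8)
Stage 3 (CLIP -7 13): clip(-4,-7,13)=-4, clip(-7,-7,13)=-7, clip(-8,-7,13)=-7, clip(-6,-7,13)=-6, clip(-7,-7,13)=-7 -> [-4, -7, -7, -6, -7] (max |s|=7)
Stage 4 (SUM): sum[0..0]=-4, sum[0..1]=-11, sum[0..2]=-18, sum[0..3]=-24, sum[0..4]=-31 -> [-4, -11, -18, -24, -31] (max |s|=31)
Stage 5 (CLIP -7 13): clip(-4,-7,13)=-4, clip(-11,-7,13)=-7, clip(-18,-7,13)=-7, clip(-24,-7,13)=-7, clip(-31,-7,13)=-7 -> [-4, -7, -7, -7, -7] (max |s|=7)
Stage 6 (AMPLIFY -2): -4*-2=8, -7*-2=14, -7*-2=14, -7*-2=14, -7*-2=14 -> [8, 14, 14, 14, 14] (max |s|=14)
Overall max amplitude: 31

Answer: 31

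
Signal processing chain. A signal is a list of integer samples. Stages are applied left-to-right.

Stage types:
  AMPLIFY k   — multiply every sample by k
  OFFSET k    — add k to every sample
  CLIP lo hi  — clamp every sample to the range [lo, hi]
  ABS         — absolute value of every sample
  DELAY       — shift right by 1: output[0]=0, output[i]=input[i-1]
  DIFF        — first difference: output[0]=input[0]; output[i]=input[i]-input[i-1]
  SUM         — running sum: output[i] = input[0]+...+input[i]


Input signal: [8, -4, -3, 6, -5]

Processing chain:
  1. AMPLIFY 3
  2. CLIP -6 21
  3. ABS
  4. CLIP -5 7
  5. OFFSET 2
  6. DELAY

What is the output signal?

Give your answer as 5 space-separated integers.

Input: [8, -4, -3, 6, -5]
Stage 1 (AMPLIFY 3): 8*3=24, -4*3=-12, -3*3=-9, 6*3=18, -5*3=-15 -> [24, -12, -9, 18, -15]
Stage 2 (CLIP -6 21): clip(24,-6,21)=21, clip(-12,-6,21)=-6, clip(-9,-6,21)=-6, clip(18,-6,21)=18, clip(-15,-6,21)=-6 -> [21, -6, -6, 18, -6]
Stage 3 (ABS): |21|=21, |-6|=6, |-6|=6, |18|=18, |-6|=6 -> [21, 6, 6, 18, 6]
Stage 4 (CLIP -5 7): clip(21,-5,7)=7, clip(6,-5,7)=6, clip(6,-5,7)=6, clip(18,-5,7)=7, clip(6,-5,7)=6 -> [7, 6, 6, 7, 6]
Stage 5 (OFFSET 2): 7+2=9, 6+2=8, 6+2=8, 7+2=9, 6+2=8 -> [9, 8, 8, 9, 8]
Stage 6 (DELAY): [0, 9, 8, 8, 9] = [0, 9, 8, 8, 9] -> [0, 9, 8, 8, 9]

Answer: 0 9 8 8 9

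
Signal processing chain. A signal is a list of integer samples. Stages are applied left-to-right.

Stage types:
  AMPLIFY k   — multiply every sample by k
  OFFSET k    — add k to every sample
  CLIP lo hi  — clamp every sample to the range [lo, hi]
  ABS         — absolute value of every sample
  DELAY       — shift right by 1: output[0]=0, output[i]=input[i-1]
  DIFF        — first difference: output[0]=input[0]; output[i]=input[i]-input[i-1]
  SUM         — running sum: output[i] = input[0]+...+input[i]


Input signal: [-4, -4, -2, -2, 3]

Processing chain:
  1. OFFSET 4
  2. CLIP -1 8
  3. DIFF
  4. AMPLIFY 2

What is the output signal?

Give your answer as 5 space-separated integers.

Answer: 0 0 4 0 10

Derivation:
Input: [-4, -4, -2, -2, 3]
Stage 1 (OFFSET 4): -4+4=0, -4+4=0, -2+4=2, -2+4=2, 3+4=7 -> [0, 0, 2, 2, 7]
Stage 2 (CLIP -1 8): clip(0,-1,8)=0, clip(0,-1,8)=0, clip(2,-1,8)=2, clip(2,-1,8)=2, clip(7,-1,8)=7 -> [0, 0, 2, 2, 7]
Stage 3 (DIFF): s[0]=0, 0-0=0, 2-0=2, 2-2=0, 7-2=5 -> [0, 0, 2, 0, 5]
Stage 4 (AMPLIFY 2): 0*2=0, 0*2=0, 2*2=4, 0*2=0, 5*2=10 -> [0, 0, 4, 0, 10]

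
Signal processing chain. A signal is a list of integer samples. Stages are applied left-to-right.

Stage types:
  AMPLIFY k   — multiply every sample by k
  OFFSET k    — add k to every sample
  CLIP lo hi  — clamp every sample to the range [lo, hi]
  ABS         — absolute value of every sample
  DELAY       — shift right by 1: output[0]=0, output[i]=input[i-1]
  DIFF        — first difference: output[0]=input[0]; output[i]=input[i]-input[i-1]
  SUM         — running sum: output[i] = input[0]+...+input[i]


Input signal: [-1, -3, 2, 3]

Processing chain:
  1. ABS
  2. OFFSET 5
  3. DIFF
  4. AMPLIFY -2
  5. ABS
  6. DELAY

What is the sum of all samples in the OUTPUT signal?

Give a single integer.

Answer: 18

Derivation:
Input: [-1, -3, 2, 3]
Stage 1 (ABS): |-1|=1, |-3|=3, |2|=2, |3|=3 -> [1, 3, 2, 3]
Stage 2 (OFFSET 5): 1+5=6, 3+5=8, 2+5=7, 3+5=8 -> [6, 8, 7, 8]
Stage 3 (DIFF): s[0]=6, 8-6=2, 7-8=-1, 8-7=1 -> [6, 2, -1, 1]
Stage 4 (AMPLIFY -2): 6*-2=-12, 2*-2=-4, -1*-2=2, 1*-2=-2 -> [-12, -4, 2, -2]
Stage 5 (ABS): |-12|=12, |-4|=4, |2|=2, |-2|=2 -> [12, 4, 2, 2]
Stage 6 (DELAY): [0, 12, 4, 2] = [0, 12, 4, 2] -> [0, 12, 4, 2]
Output sum: 18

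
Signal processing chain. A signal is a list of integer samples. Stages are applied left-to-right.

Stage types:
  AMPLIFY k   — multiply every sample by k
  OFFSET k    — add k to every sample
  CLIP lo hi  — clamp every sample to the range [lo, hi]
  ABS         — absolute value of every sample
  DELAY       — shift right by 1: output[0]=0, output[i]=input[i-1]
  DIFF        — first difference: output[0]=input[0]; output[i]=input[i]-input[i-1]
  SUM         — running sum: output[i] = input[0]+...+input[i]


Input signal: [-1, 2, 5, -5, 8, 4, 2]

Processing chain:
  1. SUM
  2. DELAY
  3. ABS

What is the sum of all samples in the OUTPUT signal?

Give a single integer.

Answer: 31

Derivation:
Input: [-1, 2, 5, -5, 8, 4, 2]
Stage 1 (SUM): sum[0..0]=-1, sum[0..1]=1, sum[0..2]=6, sum[0..3]=1, sum[0..4]=9, sum[0..5]=13, sum[0..6]=15 -> [-1, 1, 6, 1, 9, 13, 15]
Stage 2 (DELAY): [0, -1, 1, 6, 1, 9, 13] = [0, -1, 1, 6, 1, 9, 13] -> [0, -1, 1, 6, 1, 9, 13]
Stage 3 (ABS): |0|=0, |-1|=1, |1|=1, |6|=6, |1|=1, |9|=9, |13|=13 -> [0, 1, 1, 6, 1, 9, 13]
Output sum: 31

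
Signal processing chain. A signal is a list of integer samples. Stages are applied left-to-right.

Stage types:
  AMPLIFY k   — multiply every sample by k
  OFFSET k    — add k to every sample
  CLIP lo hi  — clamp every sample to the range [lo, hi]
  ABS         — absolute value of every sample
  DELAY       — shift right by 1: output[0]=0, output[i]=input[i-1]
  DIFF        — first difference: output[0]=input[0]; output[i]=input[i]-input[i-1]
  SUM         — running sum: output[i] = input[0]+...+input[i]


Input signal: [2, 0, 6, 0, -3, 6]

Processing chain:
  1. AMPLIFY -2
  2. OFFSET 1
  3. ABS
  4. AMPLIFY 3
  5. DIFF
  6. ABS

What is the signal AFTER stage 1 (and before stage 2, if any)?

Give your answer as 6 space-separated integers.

Input: [2, 0, 6, 0, -3, 6]
Stage 1 (AMPLIFY -2): 2*-2=-4, 0*-2=0, 6*-2=-12, 0*-2=0, -3*-2=6, 6*-2=-12 -> [-4, 0, -12, 0, 6, -12]

Answer: -4 0 -12 0 6 -12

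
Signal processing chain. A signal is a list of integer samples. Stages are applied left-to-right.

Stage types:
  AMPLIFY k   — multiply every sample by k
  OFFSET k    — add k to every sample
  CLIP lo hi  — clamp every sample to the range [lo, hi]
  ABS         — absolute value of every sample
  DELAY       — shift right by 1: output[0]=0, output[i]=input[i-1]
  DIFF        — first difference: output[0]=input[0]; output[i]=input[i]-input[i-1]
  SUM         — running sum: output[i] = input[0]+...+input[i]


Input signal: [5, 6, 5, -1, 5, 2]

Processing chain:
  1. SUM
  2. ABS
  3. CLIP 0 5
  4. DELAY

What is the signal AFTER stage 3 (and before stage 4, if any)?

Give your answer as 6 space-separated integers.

Input: [5, 6, 5, -1, 5, 2]
Stage 1 (SUM): sum[0..0]=5, sum[0..1]=11, sum[0..2]=16, sum[0..3]=15, sum[0..4]=20, sum[0..5]=22 -> [5, 11, 16, 15, 20, 22]
Stage 2 (ABS): |5|=5, |11|=11, |16|=16, |15|=15, |20|=20, |22|=22 -> [5, 11, 16, 15, 20, 22]
Stage 3 (CLIP 0 5): clip(5,0,5)=5, clip(11,0,5)=5, clip(16,0,5)=5, clip(15,0,5)=5, clip(20,0,5)=5, clip(22,0,5)=5 -> [5, 5, 5, 5, 5, 5]

Answer: 5 5 5 5 5 5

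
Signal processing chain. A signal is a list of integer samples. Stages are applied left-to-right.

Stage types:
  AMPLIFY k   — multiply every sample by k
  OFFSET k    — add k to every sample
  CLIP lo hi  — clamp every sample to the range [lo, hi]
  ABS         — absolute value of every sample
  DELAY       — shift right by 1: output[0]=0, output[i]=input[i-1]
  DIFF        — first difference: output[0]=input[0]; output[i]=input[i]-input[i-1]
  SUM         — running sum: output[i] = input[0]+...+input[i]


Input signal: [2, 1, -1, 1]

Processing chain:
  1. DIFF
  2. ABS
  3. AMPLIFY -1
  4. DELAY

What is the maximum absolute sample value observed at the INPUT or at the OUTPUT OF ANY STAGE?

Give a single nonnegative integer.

Answer: 2

Derivation:
Input: [2, 1, -1, 1] (max |s|=2)
Stage 1 (DIFF): s[0]=2, 1-2=-1, -1-1=-2, 1--1=2 -> [2, -1, -2, 2] (max |s|=2)
Stage 2 (ABS): |2|=2, |-1|=1, |-2|=2, |2|=2 -> [2, 1, 2, 2] (max |s|=2)
Stage 3 (AMPLIFY -1): 2*-1=-2, 1*-1=-1, 2*-1=-2, 2*-1=-2 -> [-2, -1, -2, -2] (max |s|=2)
Stage 4 (DELAY): [0, -2, -1, -2] = [0, -2, -1, -2] -> [0, -2, -1, -2] (max |s|=2)
Overall max amplitude: 2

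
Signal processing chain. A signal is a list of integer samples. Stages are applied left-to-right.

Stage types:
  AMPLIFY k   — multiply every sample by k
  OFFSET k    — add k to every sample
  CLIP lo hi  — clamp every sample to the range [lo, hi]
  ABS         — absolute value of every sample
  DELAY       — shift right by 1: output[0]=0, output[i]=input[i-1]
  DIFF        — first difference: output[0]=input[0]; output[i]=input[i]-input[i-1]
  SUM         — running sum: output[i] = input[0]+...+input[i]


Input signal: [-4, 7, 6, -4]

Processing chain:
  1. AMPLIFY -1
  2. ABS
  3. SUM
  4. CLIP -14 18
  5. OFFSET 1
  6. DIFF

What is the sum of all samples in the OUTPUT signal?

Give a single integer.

Input: [-4, 7, 6, -4]
Stage 1 (AMPLIFY -1): -4*-1=4, 7*-1=-7, 6*-1=-6, -4*-1=4 -> [4, -7, -6, 4]
Stage 2 (ABS): |4|=4, |-7|=7, |-6|=6, |4|=4 -> [4, 7, 6, 4]
Stage 3 (SUM): sum[0..0]=4, sum[0..1]=11, sum[0..2]=17, sum[0..3]=21 -> [4, 11, 17, 21]
Stage 4 (CLIP -14 18): clip(4,-14,18)=4, clip(11,-14,18)=11, clip(17,-14,18)=17, clip(21,-14,18)=18 -> [4, 11, 17, 18]
Stage 5 (OFFSET 1): 4+1=5, 11+1=12, 17+1=18, 18+1=19 -> [5, 12, 18, 19]
Stage 6 (DIFF): s[0]=5, 12-5=7, 18-12=6, 19-18=1 -> [5, 7, 6, 1]
Output sum: 19

Answer: 19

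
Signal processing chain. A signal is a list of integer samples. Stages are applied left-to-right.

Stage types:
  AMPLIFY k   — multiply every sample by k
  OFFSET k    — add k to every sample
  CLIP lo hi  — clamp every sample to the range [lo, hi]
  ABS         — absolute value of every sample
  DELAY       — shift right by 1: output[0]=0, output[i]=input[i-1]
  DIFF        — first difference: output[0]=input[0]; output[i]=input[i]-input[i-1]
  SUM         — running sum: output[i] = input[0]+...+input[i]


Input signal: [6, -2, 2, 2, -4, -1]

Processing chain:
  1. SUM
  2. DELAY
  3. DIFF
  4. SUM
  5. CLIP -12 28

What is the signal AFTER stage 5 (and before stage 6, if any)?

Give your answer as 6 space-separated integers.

Input: [6, -2, 2, 2, -4, -1]
Stage 1 (SUM): sum[0..0]=6, sum[0..1]=4, sum[0..2]=6, sum[0..3]=8, sum[0..4]=4, sum[0..5]=3 -> [6, 4, 6, 8, 4, 3]
Stage 2 (DELAY): [0, 6, 4, 6, 8, 4] = [0, 6, 4, 6, 8, 4] -> [0, 6, 4, 6, 8, 4]
Stage 3 (DIFF): s[0]=0, 6-0=6, 4-6=-2, 6-4=2, 8-6=2, 4-8=-4 -> [0, 6, -2, 2, 2, -4]
Stage 4 (SUM): sum[0..0]=0, sum[0..1]=6, sum[0..2]=4, sum[0..3]=6, sum[0..4]=8, sum[0..5]=4 -> [0, 6, 4, 6, 8, 4]
Stage 5 (CLIP -12 28): clip(0,-12,28)=0, clip(6,-12,28)=6, clip(4,-12,28)=4, clip(6,-12,28)=6, clip(8,-12,28)=8, clip(4,-12,28)=4 -> [0, 6, 4, 6, 8, 4]

Answer: 0 6 4 6 8 4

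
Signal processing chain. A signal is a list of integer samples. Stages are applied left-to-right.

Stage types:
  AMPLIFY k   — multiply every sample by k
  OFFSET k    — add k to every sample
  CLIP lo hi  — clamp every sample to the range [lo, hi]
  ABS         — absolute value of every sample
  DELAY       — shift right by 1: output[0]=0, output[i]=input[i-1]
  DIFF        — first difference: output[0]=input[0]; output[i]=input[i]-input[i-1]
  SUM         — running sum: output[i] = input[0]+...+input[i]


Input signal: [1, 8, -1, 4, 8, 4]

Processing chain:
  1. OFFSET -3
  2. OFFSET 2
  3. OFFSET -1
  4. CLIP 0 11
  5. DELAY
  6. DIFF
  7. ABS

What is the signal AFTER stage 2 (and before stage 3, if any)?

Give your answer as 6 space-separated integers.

Answer: 0 7 -2 3 7 3

Derivation:
Input: [1, 8, -1, 4, 8, 4]
Stage 1 (OFFSET -3): 1+-3=-2, 8+-3=5, -1+-3=-4, 4+-3=1, 8+-3=5, 4+-3=1 -> [-2, 5, -4, 1, 5, 1]
Stage 2 (OFFSET 2): -2+2=0, 5+2=7, -4+2=-2, 1+2=3, 5+2=7, 1+2=3 -> [0, 7, -2, 3, 7, 3]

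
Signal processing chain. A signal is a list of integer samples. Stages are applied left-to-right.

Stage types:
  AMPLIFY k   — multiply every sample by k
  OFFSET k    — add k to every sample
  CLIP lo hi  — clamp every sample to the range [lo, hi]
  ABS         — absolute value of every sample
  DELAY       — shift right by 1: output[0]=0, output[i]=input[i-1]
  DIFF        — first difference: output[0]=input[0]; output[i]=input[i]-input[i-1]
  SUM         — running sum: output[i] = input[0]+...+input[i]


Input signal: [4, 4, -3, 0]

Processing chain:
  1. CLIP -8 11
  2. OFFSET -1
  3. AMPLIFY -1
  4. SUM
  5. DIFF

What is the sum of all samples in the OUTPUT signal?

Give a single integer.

Input: [4, 4, -3, 0]
Stage 1 (CLIP -8 11): clip(4,-8,11)=4, clip(4,-8,11)=4, clip(-3,-8,11)=-3, clip(0,-8,11)=0 -> [4, 4, -3, 0]
Stage 2 (OFFSET -1): 4+-1=3, 4+-1=3, -3+-1=-4, 0+-1=-1 -> [3, 3, -4, -1]
Stage 3 (AMPLIFY -1): 3*-1=-3, 3*-1=-3, -4*-1=4, -1*-1=1 -> [-3, -3, 4, 1]
Stage 4 (SUM): sum[0..0]=-3, sum[0..1]=-6, sum[0..2]=-2, sum[0..3]=-1 -> [-3, -6, -2, -1]
Stage 5 (DIFF): s[0]=-3, -6--3=-3, -2--6=4, -1--2=1 -> [-3, -3, 4, 1]
Output sum: -1

Answer: -1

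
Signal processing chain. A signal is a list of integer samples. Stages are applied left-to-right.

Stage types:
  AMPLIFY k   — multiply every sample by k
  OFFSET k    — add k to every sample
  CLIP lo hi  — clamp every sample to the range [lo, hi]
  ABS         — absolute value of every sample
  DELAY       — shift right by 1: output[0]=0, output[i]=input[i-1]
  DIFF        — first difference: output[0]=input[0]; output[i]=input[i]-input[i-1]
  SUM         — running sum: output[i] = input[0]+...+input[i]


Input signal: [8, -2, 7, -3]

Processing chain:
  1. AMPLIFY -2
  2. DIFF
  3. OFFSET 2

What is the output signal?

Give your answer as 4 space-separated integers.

Answer: -14 22 -16 22

Derivation:
Input: [8, -2, 7, -3]
Stage 1 (AMPLIFY -2): 8*-2=-16, -2*-2=4, 7*-2=-14, -3*-2=6 -> [-16, 4, -14, 6]
Stage 2 (DIFF): s[0]=-16, 4--16=20, -14-4=-18, 6--14=20 -> [-16, 20, -18, 20]
Stage 3 (OFFSET 2): -16+2=-14, 20+2=22, -18+2=-16, 20+2=22 -> [-14, 22, -16, 22]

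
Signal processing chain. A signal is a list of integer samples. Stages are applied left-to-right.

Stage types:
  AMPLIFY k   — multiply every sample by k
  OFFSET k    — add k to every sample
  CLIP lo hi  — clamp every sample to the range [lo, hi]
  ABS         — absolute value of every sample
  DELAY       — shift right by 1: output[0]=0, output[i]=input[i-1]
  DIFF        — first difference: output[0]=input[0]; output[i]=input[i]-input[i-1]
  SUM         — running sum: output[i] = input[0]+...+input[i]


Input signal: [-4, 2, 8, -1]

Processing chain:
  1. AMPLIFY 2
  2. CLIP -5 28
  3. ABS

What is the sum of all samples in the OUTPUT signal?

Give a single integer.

Input: [-4, 2, 8, -1]
Stage 1 (AMPLIFY 2): -4*2=-8, 2*2=4, 8*2=16, -1*2=-2 -> [-8, 4, 16, -2]
Stage 2 (CLIP -5 28): clip(-8,-5,28)=-5, clip(4,-5,28)=4, clip(16,-5,28)=16, clip(-2,-5,28)=-2 -> [-5, 4, 16, -2]
Stage 3 (ABS): |-5|=5, |4|=4, |16|=16, |-2|=2 -> [5, 4, 16, 2]
Output sum: 27

Answer: 27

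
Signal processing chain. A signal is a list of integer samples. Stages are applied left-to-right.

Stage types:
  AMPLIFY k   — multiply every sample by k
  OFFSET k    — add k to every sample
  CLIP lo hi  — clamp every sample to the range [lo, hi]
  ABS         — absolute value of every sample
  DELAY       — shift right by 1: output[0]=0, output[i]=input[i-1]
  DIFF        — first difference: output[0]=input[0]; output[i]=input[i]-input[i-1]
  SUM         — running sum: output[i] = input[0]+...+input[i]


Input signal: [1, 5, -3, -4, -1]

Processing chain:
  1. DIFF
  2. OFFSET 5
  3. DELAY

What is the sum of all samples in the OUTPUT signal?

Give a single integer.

Answer: 16

Derivation:
Input: [1, 5, -3, -4, -1]
Stage 1 (DIFF): s[0]=1, 5-1=4, -3-5=-8, -4--3=-1, -1--4=3 -> [1, 4, -8, -1, 3]
Stage 2 (OFFSET 5): 1+5=6, 4+5=9, -8+5=-3, -1+5=4, 3+5=8 -> [6, 9, -3, 4, 8]
Stage 3 (DELAY): [0, 6, 9, -3, 4] = [0, 6, 9, -3, 4] -> [0, 6, 9, -3, 4]
Output sum: 16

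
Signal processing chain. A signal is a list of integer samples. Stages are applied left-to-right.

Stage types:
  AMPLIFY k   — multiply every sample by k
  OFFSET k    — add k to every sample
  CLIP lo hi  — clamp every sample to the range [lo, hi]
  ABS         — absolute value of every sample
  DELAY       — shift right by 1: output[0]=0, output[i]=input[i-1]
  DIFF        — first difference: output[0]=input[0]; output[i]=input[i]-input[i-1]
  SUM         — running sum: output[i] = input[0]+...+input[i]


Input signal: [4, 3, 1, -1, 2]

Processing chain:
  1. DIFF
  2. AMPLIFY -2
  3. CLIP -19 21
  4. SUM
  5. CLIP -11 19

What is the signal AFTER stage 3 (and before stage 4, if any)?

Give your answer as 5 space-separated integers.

Answer: -8 2 4 4 -6

Derivation:
Input: [4, 3, 1, -1, 2]
Stage 1 (DIFF): s[0]=4, 3-4=-1, 1-3=-2, -1-1=-2, 2--1=3 -> [4, -1, -2, -2, 3]
Stage 2 (AMPLIFY -2): 4*-2=-8, -1*-2=2, -2*-2=4, -2*-2=4, 3*-2=-6 -> [-8, 2, 4, 4, -6]
Stage 3 (CLIP -19 21): clip(-8,-19,21)=-8, clip(2,-19,21)=2, clip(4,-19,21)=4, clip(4,-19,21)=4, clip(-6,-19,21)=-6 -> [-8, 2, 4, 4, -6]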